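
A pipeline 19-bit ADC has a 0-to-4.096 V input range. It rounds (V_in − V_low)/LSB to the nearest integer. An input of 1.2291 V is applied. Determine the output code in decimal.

With 524288 levels over 4.096 V, one step is 7.81 µV.
(1.2291 − 0) / 7.8125e-06 = 157324.800 LSBs.
So the output code is 157325.

code 157325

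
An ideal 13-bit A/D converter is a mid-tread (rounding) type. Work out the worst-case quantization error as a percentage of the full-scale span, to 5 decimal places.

0.00610 %

Rounding → worst-case error = ½ LSB = V_FS/2^14, so 100/16384 = 0.00610352 % of full scale.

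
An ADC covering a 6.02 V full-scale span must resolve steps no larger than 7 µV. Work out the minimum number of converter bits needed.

20 bits

Number of steps required ≥ 6.02 V / 7 µV = 860000.00.
Need 2^N ≥ 860000.00; 2^19 = 524288, 2^20 = 1048576.
Minimum N = 20.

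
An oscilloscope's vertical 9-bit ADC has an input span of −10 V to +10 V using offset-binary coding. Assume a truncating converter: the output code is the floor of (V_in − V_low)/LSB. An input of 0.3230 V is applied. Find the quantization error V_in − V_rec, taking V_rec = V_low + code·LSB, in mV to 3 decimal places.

10.500 mV

One LSB is 20 V / 512 = 39.062 mV.
(0.3230 − (−10))/0.0390625 = 264.2688; ⌊·⌋ gives code 264.
Reconstructed: 0.3125 V.
Difference: 0.0105 V → 10.500 mV.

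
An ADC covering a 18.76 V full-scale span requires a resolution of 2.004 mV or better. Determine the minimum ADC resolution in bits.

14 bits

Number of steps required ≥ 18.76 V / 2.004 mV = 9361.28.
Need 2^N ≥ 9361.28; 2^13 = 8192, 2^14 = 16384.
Minimum N = 14.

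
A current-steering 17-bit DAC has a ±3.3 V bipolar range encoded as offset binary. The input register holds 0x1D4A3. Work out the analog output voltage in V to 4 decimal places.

2.7410 V

LSB = 6.6 V / 2^17 = 50.35 µV.
Code 0x1D4A3 = 119971 decimal.
V_out = (−3.3) + 119971 × 5.0354e-05 V = 2.74102 V.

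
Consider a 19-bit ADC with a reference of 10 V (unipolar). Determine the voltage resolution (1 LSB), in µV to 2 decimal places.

19.07 µV

Full-scale span = 10 V.
LSB = 10 / 2^19 = 10 / 524288 = 1.90735e-05 V = 19.07 µV.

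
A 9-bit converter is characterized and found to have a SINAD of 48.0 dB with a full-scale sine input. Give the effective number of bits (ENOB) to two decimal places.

ENOB = (SINAD − 1.76) / 6.02 = (48.0 − 1.76)/6.02 = 7.681.

7.68 bits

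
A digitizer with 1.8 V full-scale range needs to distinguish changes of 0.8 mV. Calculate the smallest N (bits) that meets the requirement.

12 bits

Number of steps required ≥ 1.8 V / 0.8 mV = 2250.00.
Need 2^N ≥ 2250.00; 2^11 = 2048, 2^12 = 4096.
Minimum N = 12.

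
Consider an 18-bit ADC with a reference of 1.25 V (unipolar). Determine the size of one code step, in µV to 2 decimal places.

4.77 µV

Full-scale span = 1.25 V.
LSB = 1.25 / 2^18 = 1.25 / 262144 = 4.76837e-06 V = 4.77 µV.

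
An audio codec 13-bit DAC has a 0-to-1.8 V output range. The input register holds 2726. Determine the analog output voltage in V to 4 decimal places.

LSB = 1.8 V / 2^13 = 219.73 µV.
V_out = 0 + 2726 × 0.000219727 V = 0.598975 V.

0.5990 V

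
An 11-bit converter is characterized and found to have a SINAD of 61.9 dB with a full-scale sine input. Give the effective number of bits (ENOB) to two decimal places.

ENOB = (SINAD − 1.76) / 6.02 = (61.9 − 1.76)/6.02 = 9.990.

9.99 bits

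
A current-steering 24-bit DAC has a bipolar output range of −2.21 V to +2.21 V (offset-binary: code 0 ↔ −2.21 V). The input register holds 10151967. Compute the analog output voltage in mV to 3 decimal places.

LSB = 4.42 V / 2^24 = 0.26 µV.
V_out = (−2.21) + 10151967 × 2.63453e-07 V = 0.464561 V.
= 464.561 mV.

464.561 mV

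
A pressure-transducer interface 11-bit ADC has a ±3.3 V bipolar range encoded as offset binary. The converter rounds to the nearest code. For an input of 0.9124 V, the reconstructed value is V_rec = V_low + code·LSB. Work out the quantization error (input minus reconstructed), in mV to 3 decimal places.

0.388 mV

One LSB is 6.6 V / 2048 = 3.223 mV.
(V_in − V_low)/LSB = (0.9124 − (−3.3))/0.00322266 = 1307.1205 → code 1307 (round).
Reconstructed: 0.91201172 V.
V_in − V_rec = 0.000388281 V = 0.388 mV.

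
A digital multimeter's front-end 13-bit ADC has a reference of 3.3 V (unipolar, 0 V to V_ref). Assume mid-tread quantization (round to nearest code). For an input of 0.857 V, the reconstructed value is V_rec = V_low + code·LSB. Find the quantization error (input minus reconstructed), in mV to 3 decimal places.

0.176 mV

LSB = 3.3/2^13 = 402.83 µV.
(0.857 − 0)/0.000402832 = 2127.4376; round gives code 2127.
Code 2127 maps back to 0 + 2127×0.000402832 V = 0.85682373 V.
V_in − V_rec = 0.00017627 V = 0.176 mV.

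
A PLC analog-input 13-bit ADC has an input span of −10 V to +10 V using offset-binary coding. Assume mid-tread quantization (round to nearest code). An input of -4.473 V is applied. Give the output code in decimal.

Full-scale span = 20 V; LSB = 20/2^13 = 2.441 mV.
(-4.473 − (−10)) / 0.00244141 = 2263.859 LSBs.
Round → code 2264.

code 2264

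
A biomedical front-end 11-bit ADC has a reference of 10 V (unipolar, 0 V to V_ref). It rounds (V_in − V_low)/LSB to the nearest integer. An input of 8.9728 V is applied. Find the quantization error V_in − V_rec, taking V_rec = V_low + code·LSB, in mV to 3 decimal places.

Step size: 10 V ÷ 2^11 = 4.883 mV.
Scaled input = 1837.6294 LSBs, so code = 1838.
Code 1838 maps back to 0 + 1838×0.00488281 V = 8.9746094 V.
V_in − V_rec = -0.00180938 V = -1.809 mV.

-1.809 mV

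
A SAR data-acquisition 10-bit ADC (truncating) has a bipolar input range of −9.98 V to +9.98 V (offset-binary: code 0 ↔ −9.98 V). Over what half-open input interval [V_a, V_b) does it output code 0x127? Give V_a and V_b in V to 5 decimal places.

[-4.22980 V, -4.21031 V)

LSB = 19.96/2^10 = 19.492 mV.
Code 0x127 = 295 decimal.
V_a = V_low + 295·LSB = -4.2298 V; V_b = V_low + 296·LSB = -4.21031 V.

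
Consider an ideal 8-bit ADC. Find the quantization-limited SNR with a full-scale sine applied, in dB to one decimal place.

SNR ≈ 6.02·N + 1.76 dB = 6.02·8 + 1.76 = 49.92 dB.

49.9 dB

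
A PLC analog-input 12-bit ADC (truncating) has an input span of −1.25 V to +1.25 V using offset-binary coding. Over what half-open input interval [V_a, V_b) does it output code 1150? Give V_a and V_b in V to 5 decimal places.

LSB = 2.5/2^12 = 0.610 mV.
V_a = V_low + 1150·LSB = -0.548096 V; V_b = V_low + 1151·LSB = -0.547485 V.

[-0.54810 V, -0.54749 V)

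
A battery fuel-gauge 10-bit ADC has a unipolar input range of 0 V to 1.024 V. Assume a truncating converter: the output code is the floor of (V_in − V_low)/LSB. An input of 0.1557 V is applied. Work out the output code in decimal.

code 155

LSB = 1.024 V / 1024 = 1.000 mV.
(V_in − V_low)/LSB = (0.1557 − 0) / 0.001 = 155.700.
Floor → code 155.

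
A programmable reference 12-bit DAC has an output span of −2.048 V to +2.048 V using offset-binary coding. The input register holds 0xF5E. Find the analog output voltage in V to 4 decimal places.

LSB = 4.096 V / 2^12 = 1.000 mV.
Code 0xF5E = 3934 decimal.
V_out = (−2.048) + 3934 × 0.001 V = 1.886 V.

1.8860 V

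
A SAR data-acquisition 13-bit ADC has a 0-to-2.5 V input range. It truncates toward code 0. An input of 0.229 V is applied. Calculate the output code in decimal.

LSB = 2.5 V / 8192 = 305.18 µV.
(V_in − V_low)/LSB = (0.229 − 0) / 0.000305176 = 750.387.
Floor → code 750.

code 750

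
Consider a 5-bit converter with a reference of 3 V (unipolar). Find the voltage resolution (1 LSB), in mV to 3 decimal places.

93.750 mV

Full-scale span = 3 V.
LSB = 3 / 2^5 = 3 / 32 = 0.09375 V = 93.750 mV.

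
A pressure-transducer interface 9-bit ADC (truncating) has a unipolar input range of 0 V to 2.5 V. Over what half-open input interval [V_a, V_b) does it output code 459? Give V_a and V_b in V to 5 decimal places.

LSB = 2.5/2^9 = 4.883 mV.
V_a = V_low + 459·LSB = 2.24121 V; V_b = V_low + 460·LSB = 2.24609 V.

[2.24121 V, 2.24609 V)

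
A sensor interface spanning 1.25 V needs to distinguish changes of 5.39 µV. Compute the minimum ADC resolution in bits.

18 bits

Number of steps required ≥ 1.25 V / 5.39 µV = 231910.95.
Need 2^N ≥ 231910.95; 2^17 = 131072, 2^18 = 262144.
Minimum N = 18.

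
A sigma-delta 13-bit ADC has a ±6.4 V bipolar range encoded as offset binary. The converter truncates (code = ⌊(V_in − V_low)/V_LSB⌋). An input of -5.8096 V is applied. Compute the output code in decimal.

LSB = 12.8 V / 8192 = 1.562 mV.
Input sits at 377.856 steps above V_low.
⌊·⌋(377.856) = 377.

code 377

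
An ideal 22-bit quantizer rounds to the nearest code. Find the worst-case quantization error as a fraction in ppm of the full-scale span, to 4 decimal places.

Rounding → worst-case error = ½ LSB = V_FS/2^23, so 1e+06/8388608 = 0.119209 ppm of full scale.

0.1192 ppm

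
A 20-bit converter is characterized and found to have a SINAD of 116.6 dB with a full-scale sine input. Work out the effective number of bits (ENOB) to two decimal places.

19.08 bits

ENOB = (SINAD − 1.76) / 6.02 = (116.6 − 1.76)/6.02 = 19.076.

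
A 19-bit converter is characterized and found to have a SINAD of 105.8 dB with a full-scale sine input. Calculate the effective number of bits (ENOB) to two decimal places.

ENOB = (SINAD − 1.76) / 6.02 = (105.8 − 1.76)/6.02 = 17.282.

17.28 bits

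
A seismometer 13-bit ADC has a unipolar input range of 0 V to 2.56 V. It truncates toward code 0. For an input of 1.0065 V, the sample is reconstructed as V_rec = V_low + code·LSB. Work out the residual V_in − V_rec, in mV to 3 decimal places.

LSB = 2.56/2^13 = 312.50 µV.
Scaled input = 3220.8000 LSBs, so code = 3220.
Code 3220 maps back to 0 + 3220×0.0003125 V = 1.00625 V.
V_in − V_rec = 0.00025 V = 0.250 mV.

0.250 mV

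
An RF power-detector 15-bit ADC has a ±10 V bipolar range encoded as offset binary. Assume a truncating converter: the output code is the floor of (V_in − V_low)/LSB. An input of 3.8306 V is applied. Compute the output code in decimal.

Full-scale span = 20 V; LSB = 20/2^15 = 0.610 mV.
(3.8306 − (−10)) / 0.000610352 = 22660.055 LSBs.
So the output code is 22660.

code 22660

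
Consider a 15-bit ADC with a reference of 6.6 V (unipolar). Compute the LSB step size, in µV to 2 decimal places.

201.42 µV

Full-scale span = 6.6 V.
LSB = 6.6 / 2^15 = 6.6 / 32768 = 0.000201416 V = 201.42 µV.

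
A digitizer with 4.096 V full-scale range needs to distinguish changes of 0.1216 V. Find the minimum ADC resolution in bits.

Number of steps required ≥ 4.096 V / 0.1216 V = 33.68.
Need 2^N ≥ 33.68; 2^5 = 32, 2^6 = 64.
Minimum N = 6.

6 bits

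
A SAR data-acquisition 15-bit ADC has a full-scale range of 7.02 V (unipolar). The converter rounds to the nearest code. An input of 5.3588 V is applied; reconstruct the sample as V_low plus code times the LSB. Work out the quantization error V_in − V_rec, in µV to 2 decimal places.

Step size: 7.02 V ÷ 2^15 = 214.23 µV.
Scaled input = 25013.8402 LSBs, so code = 25014.
Code 25014 maps back to 0 + 25014×0.000214233 V = 5.3588342 V.
Difference: -3.42285e-05 V → -34.23 µV.

-34.23 µV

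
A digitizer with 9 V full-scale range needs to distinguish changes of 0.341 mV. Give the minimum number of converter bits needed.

Number of steps required ≥ 9 V / 0.341 mV = 26392.96.
Need 2^N ≥ 26392.96; 2^14 = 16384, 2^15 = 32768.
Minimum N = 15.

15 bits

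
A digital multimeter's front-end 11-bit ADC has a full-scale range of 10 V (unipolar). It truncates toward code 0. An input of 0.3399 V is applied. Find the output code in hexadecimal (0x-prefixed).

With 2048 levels over 10 V, one step is 4.883 mV.
Input sits at 69.612 steps above V_low.
So the output code is 69.
In hexadecimal (0x-prefixed): 0x45.

code 0x45 (decimal 69)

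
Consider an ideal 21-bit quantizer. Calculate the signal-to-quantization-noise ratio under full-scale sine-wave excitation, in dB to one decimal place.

128.2 dB

SNR ≈ 6.02·N + 1.76 dB = 6.02·21 + 1.76 = 128.18 dB.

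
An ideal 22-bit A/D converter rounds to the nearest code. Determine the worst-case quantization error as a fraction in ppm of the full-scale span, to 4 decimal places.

Rounding → worst-case error = ½ LSB = V_FS/2^23, so 1e+06/8388608 = 0.119209 ppm of full scale.

0.1192 ppm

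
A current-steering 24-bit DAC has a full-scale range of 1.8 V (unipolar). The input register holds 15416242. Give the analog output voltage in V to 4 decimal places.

1.6540 V

LSB = 1.8 V / 2^24 = 0.11 µV.
V_out = 0 + 15416242 × 1.07288e-07 V = 1.65398 V.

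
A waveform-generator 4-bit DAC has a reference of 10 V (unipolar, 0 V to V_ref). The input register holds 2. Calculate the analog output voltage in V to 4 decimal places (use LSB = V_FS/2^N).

1.2500 V

LSB = 10 V / 2^4 = 0.6250 V.
V_out = 0 + 2 × 0.625 V = 1.25 V.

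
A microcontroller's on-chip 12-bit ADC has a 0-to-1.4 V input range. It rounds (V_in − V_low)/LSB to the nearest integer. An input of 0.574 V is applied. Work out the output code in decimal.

code 1679

Full-scale span = 1.4 V; LSB = 1.4/2^12 = 341.80 µV.
(V_in − V_low)/LSB = (0.574 − 0) / 0.000341797 = 1679.360.
Round → code 1679.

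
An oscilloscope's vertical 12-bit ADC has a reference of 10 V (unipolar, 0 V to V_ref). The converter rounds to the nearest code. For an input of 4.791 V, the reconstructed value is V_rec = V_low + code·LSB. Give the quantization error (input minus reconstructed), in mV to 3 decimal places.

0.961 mV

One LSB is 10 V / 4096 = 2.441 mV.
Scaled input = 1962.3936 LSBs, so code = 1962.
V_rec = 0 + 1962·0.00244141 = 4.7900391 V.
Error = 4.791 − 4.7900391 = 0.000960937 V = 0.961 mV.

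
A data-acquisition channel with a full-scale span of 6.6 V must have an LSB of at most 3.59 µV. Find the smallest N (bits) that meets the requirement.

21 bits

Number of steps required ≥ 6.6 V / 3.59 µV = 1838440.11.
Need 2^N ≥ 1838440.11; 2^20 = 1048576, 2^21 = 2097152.
Minimum N = 21.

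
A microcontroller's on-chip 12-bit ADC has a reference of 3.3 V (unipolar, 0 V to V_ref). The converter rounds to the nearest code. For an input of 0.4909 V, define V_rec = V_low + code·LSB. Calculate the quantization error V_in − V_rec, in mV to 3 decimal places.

0.251 mV

One LSB is 3.3 V / 4096 = 0.806 mV.
(0.4909 − 0)/0.000805664 = 609.3110; round gives code 609.
V_rec = 0 + 609·0.000805664 = 0.49064941 V.
Error = 0.4909 − 0.49064941 = 0.000250586 V = 0.251 mV.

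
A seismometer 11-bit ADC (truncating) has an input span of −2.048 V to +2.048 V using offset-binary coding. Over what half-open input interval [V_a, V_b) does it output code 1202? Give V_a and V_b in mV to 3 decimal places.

LSB = 4.096/2^11 = 2.000 mV.
V_a = V_low + 1202·LSB = 0.356 V; V_b = V_low + 1203·LSB = 0.358 V.

[356.000 mV, 358.000 mV)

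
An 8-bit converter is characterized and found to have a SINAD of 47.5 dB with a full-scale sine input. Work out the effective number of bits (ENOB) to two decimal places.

ENOB = (SINAD − 1.76) / 6.02 = (47.5 − 1.76)/6.02 = 7.598.

7.60 bits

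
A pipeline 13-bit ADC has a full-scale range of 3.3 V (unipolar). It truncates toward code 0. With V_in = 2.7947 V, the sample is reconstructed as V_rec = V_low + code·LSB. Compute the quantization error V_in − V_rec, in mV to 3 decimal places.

One LSB is 3.3 V / 8192 = 402.83 µV.
(2.7947 − 0)/0.000402832 = 6937.6310; ⌊·⌋ gives code 6937.
Code 6937 maps back to 0 + 6937×0.000402832 V = 2.7944458 V.
V_in − V_rec = 0.000254199 V = 0.254 mV.

0.254 mV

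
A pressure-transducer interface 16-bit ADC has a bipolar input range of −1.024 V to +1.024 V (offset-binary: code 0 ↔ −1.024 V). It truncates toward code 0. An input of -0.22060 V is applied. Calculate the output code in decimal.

With 65536 levels over 2.048 V, one step is 31.25 µV.
(V_in − V_low)/LSB = (-0.22060 − (−1.024)) / 3.125e-05 = 25708.800.
So the output code is 25708.

code 25708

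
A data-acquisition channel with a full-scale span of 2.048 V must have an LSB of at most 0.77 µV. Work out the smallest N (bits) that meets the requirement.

22 bits

Number of steps required ≥ 2.048 V / 0.77 µV = 2659740.26.
Need 2^N ≥ 2659740.26; 2^21 = 2097152, 2^22 = 4194304.
Minimum N = 22.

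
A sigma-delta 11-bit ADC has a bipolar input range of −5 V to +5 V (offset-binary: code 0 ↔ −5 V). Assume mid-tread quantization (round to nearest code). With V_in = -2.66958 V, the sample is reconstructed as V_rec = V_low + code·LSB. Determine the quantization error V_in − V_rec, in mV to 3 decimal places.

One LSB is 10 V / 2048 = 4.883 mV.
Scaled input = 477.2700 LSBs, so code = 477.
Reconstructed: -2.6708984 V.
Difference: 0.00131844 V → 1.318 mV.

1.318 mV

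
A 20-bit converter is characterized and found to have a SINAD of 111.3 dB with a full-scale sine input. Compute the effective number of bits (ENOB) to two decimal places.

18.20 bits

ENOB = (SINAD − 1.76) / 6.02 = (111.3 − 1.76)/6.02 = 18.196.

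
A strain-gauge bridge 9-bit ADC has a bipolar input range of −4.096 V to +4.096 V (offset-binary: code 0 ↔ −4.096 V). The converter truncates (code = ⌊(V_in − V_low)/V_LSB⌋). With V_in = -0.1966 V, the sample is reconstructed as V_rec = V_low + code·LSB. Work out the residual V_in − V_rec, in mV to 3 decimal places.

11.400 mV

One LSB is 8.192 V / 512 = 16.000 mV.
(-0.1966 − (−4.096))/0.016 = 243.7125; ⌊·⌋ gives code 243.
V_rec = (−4.096) + 243·0.016 = -0.208 V.
V_in − V_rec = 0.0114 V = 11.400 mV.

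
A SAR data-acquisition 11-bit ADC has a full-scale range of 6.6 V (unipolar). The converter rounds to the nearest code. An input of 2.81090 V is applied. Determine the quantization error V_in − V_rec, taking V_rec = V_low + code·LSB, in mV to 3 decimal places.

0.744 mV

LSB = 6.6/2^11 = 3.223 mV.
(V_in − V_low)/LSB = (2.81090 − 0)/0.00322266 = 872.2308 → code 872 (round).
Reconstructed: 2.8101562 V.
Difference: 0.00074375 V → 0.744 mV.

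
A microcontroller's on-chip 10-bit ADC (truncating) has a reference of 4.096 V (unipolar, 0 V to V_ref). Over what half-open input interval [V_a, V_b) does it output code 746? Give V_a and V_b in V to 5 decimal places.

LSB = 4.096/2^10 = 4.000 mV.
V_a = V_low + 746·LSB = 2.984 V; V_b = V_low + 747·LSB = 2.988 V.

[2.98400 V, 2.98800 V)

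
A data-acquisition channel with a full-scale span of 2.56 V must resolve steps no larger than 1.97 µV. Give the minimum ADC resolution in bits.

21 bits

Number of steps required ≥ 2.56 V / 1.97 µV = 1299492.39.
Need 2^N ≥ 1299492.39; 2^20 = 1048576, 2^21 = 2097152.
Minimum N = 21.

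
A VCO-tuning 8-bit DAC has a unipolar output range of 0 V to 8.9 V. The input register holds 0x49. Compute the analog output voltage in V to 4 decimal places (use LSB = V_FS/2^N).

LSB = 8.9 V / 2^8 = 34.766 mV.
Code 0x49 = 73 decimal.
V_out = 0 + 73 × 0.0347656 V = 2.53789 V.

2.5379 V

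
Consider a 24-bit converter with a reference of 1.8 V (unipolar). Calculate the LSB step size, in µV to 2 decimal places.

Full-scale span = 1.8 V.
LSB = 1.8 / 2^24 = 1.8 / 16777216 = 1.07288e-07 V = 0.11 µV.

0.11 µV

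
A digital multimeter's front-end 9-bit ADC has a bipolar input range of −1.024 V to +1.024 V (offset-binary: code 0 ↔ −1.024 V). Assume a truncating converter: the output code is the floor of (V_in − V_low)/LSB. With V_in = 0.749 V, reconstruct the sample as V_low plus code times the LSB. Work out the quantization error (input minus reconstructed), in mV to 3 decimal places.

LSB = 2.048/2^9 = 4.000 mV.
(0.749 − (−1.024))/0.004 = 443.2500; ⌊·⌋ gives code 443.
Reconstructed: 0.748 V.
Error = 0.749 − 0.748 = 0.001 V = 1.000 mV.

1.000 mV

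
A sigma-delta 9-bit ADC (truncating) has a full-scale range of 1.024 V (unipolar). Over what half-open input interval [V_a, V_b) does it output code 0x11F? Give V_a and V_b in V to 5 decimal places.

LSB = 1.024/2^9 = 2.000 mV.
Code 0x11F = 287 decimal.
V_a = V_low + 287·LSB = 0.574 V; V_b = V_low + 288·LSB = 0.576 V.

[0.57400 V, 0.57600 V)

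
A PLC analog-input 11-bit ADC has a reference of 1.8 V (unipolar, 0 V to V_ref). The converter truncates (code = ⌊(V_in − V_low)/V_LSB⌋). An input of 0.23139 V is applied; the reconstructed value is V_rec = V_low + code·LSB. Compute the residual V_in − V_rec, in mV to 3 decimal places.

Step size: 1.8 V ÷ 2^11 = 0.879 mV.
(V_in − V_low)/LSB = (0.23139 − 0)/0.000878906 = 263.2704 → code 263 (floor).
Code 263 maps back to 0 + 263×0.000878906 V = 0.23115234 V.
Difference: 0.000237656 V → 0.238 mV.

0.238 mV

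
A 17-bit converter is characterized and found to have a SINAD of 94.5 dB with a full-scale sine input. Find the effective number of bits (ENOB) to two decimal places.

ENOB = (SINAD − 1.76) / 6.02 = (94.5 − 1.76)/6.02 = 15.405.

15.41 bits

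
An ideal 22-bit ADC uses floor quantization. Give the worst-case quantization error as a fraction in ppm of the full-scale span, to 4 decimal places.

0.2384 ppm

Truncating → worst-case error = 1 LSB = V_FS/2^22, so 1e+06/4194304 = 0.238419 ppm of full scale.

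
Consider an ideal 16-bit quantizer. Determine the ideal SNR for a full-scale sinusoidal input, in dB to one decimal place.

SNR ≈ 6.02·N + 1.76 dB = 6.02·16 + 1.76 = 98.08 dB.

98.1 dB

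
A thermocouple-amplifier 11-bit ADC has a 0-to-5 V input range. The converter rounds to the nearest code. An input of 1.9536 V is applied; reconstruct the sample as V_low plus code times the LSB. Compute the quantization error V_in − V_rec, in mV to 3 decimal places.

One LSB is 5 V / 2048 = 2.441 mV.
(V_in − V_low)/LSB = (1.9536 − 0)/0.00244141 = 800.1946 → code 800 (round).
Reconstructed: 1.953125 V.
Error = 1.9536 − 1.953125 = 0.000475 V = 0.475 mV.

0.475 mV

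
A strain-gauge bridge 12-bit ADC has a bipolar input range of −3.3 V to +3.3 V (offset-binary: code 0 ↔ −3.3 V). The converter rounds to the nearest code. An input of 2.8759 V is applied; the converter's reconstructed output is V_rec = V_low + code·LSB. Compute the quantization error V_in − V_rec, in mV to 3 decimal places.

-0.321 mV

LSB = 6.6/2^12 = 1.611 mV.
(V_in − V_low)/LSB = (2.8759 − (−3.3))/0.00161133 = 3832.8010 → code 3833 (round).
Code 3833 maps back to (−3.3) + 3833×0.00161133 V = 2.8762207 V.
Error = 2.8759 − 2.8762207 = -0.000320703 V = -0.321 mV.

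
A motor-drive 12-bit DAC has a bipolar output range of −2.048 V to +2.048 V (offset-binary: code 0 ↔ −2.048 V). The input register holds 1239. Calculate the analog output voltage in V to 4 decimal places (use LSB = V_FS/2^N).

LSB = 4.096 V / 2^12 = 1.000 mV.
V_out = (−2.048) + 1239 × 0.001 V = -0.809 V.

-0.8090 V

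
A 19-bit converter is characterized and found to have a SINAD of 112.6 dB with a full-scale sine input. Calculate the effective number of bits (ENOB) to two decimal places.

ENOB = (SINAD − 1.76) / 6.02 = (112.6 − 1.76)/6.02 = 18.412.

18.41 bits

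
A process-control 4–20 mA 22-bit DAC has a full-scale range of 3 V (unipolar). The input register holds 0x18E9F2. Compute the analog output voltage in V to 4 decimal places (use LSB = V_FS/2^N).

1.1678 V

LSB = 3 V / 2^22 = 0.72 µV.
Code 0x18E9F2 = 1632754 decimal.
V_out = 0 + 1632754 × 7.15256e-07 V = 1.16784 V.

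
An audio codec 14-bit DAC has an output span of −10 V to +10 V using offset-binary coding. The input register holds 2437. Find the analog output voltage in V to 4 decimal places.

-7.0251 V

LSB = 20 V / 2^14 = 1.221 mV.
V_out = (−10) + 2437 × 0.0012207 V = -7.02515 V.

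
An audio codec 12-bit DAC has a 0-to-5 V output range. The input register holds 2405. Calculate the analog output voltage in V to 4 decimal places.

LSB = 5 V / 2^12 = 1.221 mV.
V_out = 0 + 2405 × 0.0012207 V = 2.93579 V.

2.9358 V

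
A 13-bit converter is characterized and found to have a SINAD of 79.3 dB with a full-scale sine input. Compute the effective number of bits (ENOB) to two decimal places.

12.88 bits

ENOB = (SINAD − 1.76) / 6.02 = (79.3 − 1.76)/6.02 = 12.880.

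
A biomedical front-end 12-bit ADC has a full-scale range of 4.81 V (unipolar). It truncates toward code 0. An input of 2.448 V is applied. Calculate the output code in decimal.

Full-scale span = 4.81 V; LSB = 4.81/2^12 = 1.174 mV.
(2.448 − 0) / 0.00117432 = 2084.617 LSBs.
Floor → code 2084.

code 2084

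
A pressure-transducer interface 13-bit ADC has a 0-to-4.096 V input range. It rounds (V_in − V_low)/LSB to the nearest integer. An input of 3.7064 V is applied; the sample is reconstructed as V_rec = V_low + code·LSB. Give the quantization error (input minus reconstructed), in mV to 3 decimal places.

-0.100 mV

One LSB is 4.096 V / 8192 = 0.500 mV.
(V_in − V_low)/LSB = (3.7064 − 0)/0.0005 = 7412.8000 → code 7413 (round).
V_rec = 0 + 7413·0.0005 = 3.7065 V.
V_in − V_rec = -0.0001 V = -0.100 mV.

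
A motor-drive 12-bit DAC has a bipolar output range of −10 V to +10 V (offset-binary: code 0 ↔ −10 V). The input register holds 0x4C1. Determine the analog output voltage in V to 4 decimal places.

LSB = 20 V / 2^12 = 4.883 mV.
Code 0x4C1 = 1217 decimal.
V_out = (−10) + 1217 × 0.00488281 V = -4.05762 V.

-4.0576 V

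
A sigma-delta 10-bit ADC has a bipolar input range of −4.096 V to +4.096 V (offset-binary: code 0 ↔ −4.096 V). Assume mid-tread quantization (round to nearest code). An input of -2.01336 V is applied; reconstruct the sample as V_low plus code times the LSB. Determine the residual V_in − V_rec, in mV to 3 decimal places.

Step size: 8.192 V ÷ 2^10 = 8.000 mV.
Scaled input = 260.3300 LSBs, so code = 260.
Code 260 maps back to (−4.096) + 260×0.008 V = -2.016 V.
V_in − V_rec = 0.00264 V = 2.640 mV.

2.640 mV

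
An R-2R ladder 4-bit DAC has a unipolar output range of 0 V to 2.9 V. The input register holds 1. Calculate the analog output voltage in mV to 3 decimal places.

181.250 mV

LSB = 2.9 V / 2^4 = 181.250 mV.
V_out = 0 + 1 × 0.18125 V = 0.18125 V.
= 181.250 mV.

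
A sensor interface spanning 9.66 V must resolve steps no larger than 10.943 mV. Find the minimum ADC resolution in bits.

10 bits

Number of steps required ≥ 9.66 V / 10.943 mV = 882.76.
Need 2^N ≥ 882.76; 2^9 = 512, 2^10 = 1024.
Minimum N = 10.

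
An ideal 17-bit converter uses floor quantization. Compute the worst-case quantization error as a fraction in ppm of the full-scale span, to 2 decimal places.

Truncating → worst-case error = 1 LSB = V_FS/2^17, so 1e+06/131072 = 7.62939 ppm of full scale.

7.63 ppm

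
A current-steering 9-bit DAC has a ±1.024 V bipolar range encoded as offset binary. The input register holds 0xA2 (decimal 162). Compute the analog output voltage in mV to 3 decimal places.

-376.000 mV

LSB = 2.048 V / 2^9 = 4.000 mV.
Code 0xA2 = 162 decimal.
V_out = (−1.024) + 162 × 0.004 V = -0.376 V.
= -376.000 mV.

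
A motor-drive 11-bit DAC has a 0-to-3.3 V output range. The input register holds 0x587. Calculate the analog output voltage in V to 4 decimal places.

LSB = 3.3 V / 2^11 = 1.611 mV.
Code 0x587 = 1415 decimal.
V_out = 0 + 1415 × 0.00161133 V = 2.28003 V.

2.2800 V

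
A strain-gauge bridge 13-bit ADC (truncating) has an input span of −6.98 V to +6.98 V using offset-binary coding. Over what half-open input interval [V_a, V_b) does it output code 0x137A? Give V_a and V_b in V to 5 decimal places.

[1.51665 V, 1.51835 V)

LSB = 13.96/2^13 = 1.704 mV.
Code 0x137A = 4986 decimal.
V_a = V_low + 4986·LSB = 1.51665 V; V_b = V_low + 4987·LSB = 1.51835 V.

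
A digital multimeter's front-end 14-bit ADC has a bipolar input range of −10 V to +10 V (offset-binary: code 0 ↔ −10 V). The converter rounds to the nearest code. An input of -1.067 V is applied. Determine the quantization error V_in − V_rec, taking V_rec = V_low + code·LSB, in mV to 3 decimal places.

One LSB is 20 V / 16384 = 1.221 mV.
Scaled input = 7317.9136 LSBs, so code = 7318.
Code 7318 maps back to (−10) + 7318×0.0012207 V = -1.0668945 V.
V_in − V_rec = -0.000105469 V = -0.105 mV.

-0.105 mV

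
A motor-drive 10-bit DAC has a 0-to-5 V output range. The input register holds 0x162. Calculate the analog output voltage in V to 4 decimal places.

1.7285 V

LSB = 5 V / 2^10 = 4.883 mV.
Code 0x162 = 354 decimal.
V_out = 0 + 354 × 0.00488281 V = 1.72852 V.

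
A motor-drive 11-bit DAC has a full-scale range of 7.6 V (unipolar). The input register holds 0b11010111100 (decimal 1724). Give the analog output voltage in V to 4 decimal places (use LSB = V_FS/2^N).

LSB = 7.6 V / 2^11 = 3.711 mV.
Code 0b11010111100 = 1724 decimal.
V_out = 0 + 1724 × 0.00371094 V = 6.39766 V.

6.3977 V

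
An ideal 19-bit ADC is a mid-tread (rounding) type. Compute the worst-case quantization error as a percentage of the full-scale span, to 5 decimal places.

Rounding → worst-case error = ½ LSB = V_FS/2^20, so 100/1048576 = 9.53674e-05 % of full scale.

0.00010 %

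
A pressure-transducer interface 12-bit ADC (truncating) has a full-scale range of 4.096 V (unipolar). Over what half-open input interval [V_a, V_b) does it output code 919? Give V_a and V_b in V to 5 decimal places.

LSB = 4.096/2^12 = 1.000 mV.
V_a = V_low + 919·LSB = 0.919 V; V_b = V_low + 920·LSB = 0.92 V.

[0.91900 V, 0.92000 V)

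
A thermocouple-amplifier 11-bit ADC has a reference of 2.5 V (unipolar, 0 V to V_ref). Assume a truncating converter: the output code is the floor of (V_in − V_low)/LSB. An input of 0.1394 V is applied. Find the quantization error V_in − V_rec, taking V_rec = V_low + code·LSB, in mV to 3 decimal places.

One LSB is 2.5 V / 2048 = 1.221 mV.
Scaled input = 114.1965 LSBs, so code = 114.
Code 114 maps back to 0 + 114×0.0012207 V = 0.13916016 V.
Error = 0.1394 − 0.13916016 = 0.000239844 V = 0.240 mV.

0.240 mV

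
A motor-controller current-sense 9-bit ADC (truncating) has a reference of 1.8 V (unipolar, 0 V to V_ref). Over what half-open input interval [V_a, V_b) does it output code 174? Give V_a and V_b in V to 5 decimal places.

LSB = 1.8/2^9 = 3.516 mV.
V_a = V_low + 174·LSB = 0.611719 V; V_b = V_low + 175·LSB = 0.615234 V.

[0.61172 V, 0.61523 V)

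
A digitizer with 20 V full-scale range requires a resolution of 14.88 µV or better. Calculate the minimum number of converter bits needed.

21 bits

Number of steps required ≥ 20 V / 14.88 µV = 1344086.02.
Need 2^N ≥ 1344086.02; 2^20 = 1048576, 2^21 = 2097152.
Minimum N = 21.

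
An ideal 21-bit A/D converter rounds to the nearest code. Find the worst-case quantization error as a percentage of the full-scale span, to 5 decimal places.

0.00002 %

Rounding → worst-case error = ½ LSB = V_FS/2^22, so 100/4194304 = 2.38419e-05 % of full scale.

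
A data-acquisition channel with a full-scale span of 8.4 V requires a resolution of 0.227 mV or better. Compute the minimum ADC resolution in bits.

Number of steps required ≥ 8.4 V / 0.227 mV = 37004.41.
Need 2^N ≥ 37004.41; 2^15 = 32768, 2^16 = 65536.
Minimum N = 16.

16 bits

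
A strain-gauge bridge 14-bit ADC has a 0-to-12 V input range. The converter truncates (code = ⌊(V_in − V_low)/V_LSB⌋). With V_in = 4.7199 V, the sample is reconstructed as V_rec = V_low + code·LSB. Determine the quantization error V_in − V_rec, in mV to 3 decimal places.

0.173 mV

LSB = 12/2^14 = 0.732 mV.
(4.7199 − 0)/0.000732422 = 6444.2368; ⌊·⌋ gives code 6444.
Code 6444 maps back to 0 + 6444×0.000732422 V = 4.7197266 V.
Error = 4.7199 − 4.7197266 = 0.000173438 V = 0.173 mV.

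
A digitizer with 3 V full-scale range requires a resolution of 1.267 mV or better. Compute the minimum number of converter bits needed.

Number of steps required ≥ 3 V / 1.267 mV = 2367.80.
Need 2^N ≥ 2367.80; 2^11 = 2048, 2^12 = 4096.
Minimum N = 12.

12 bits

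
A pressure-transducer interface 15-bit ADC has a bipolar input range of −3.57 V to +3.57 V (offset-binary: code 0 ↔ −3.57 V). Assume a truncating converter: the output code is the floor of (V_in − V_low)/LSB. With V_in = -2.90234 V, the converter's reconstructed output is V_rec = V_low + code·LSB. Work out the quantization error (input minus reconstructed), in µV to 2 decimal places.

LSB = 7.14/2^15 = 217.90 µV.
(-2.90234 − (−3.57))/0.000217896 = 3064.1293; ⌊·⌋ gives code 3064.
V_rec = (−3.57) + 3064·0.000217896 = -2.9023682 V.
V_in − V_rec = 2.81641e-05 V = 28.16 µV.

28.16 µV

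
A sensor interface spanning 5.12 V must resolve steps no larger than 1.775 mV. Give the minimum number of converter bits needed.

12 bits

Number of steps required ≥ 5.12 V / 1.775 mV = 2884.51.
Need 2^N ≥ 2884.51; 2^11 = 2048, 2^12 = 4096.
Minimum N = 12.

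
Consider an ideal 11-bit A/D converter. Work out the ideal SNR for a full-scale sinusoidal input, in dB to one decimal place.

68.0 dB

SNR ≈ 6.02·N + 1.76 dB = 6.02·11 + 1.76 = 67.98 dB.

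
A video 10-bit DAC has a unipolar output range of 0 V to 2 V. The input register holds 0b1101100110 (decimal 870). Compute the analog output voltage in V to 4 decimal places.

LSB = 2 V / 2^10 = 1.953 mV.
Code 0b1101100110 = 870 decimal.
V_out = 0 + 870 × 0.00195312 V = 1.69922 V.

1.6992 V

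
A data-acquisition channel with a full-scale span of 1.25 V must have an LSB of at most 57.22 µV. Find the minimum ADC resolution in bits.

Number of steps required ≥ 1.25 V / 57.22 µV = 21845.51.
Need 2^N ≥ 21845.51; 2^14 = 16384, 2^15 = 32768.
Minimum N = 15.

15 bits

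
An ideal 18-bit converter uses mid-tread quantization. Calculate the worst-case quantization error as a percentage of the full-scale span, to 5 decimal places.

0.00019 %

Rounding → worst-case error = ½ LSB = V_FS/2^19, so 100/524288 = 0.000190735 % of full scale.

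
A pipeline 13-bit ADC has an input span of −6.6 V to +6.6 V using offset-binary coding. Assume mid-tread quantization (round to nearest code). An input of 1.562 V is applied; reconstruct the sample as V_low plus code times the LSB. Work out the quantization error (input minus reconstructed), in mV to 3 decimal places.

LSB = 13.2/2^13 = 1.611 mV.
(1.562 − (−6.6))/0.00161133 = 5065.3867; round gives code 5065.
Code 5065 maps back to (−6.6) + 5065×0.00161133 V = 1.561377 V.
Difference: 0.000623047 V → 0.623 mV.

0.623 mV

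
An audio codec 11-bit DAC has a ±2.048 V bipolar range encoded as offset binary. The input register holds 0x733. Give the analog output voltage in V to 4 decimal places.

1.6380 V

LSB = 4.096 V / 2^11 = 2.000 mV.
Code 0x733 = 1843 decimal.
V_out = (−2.048) + 1843 × 0.002 V = 1.638 V.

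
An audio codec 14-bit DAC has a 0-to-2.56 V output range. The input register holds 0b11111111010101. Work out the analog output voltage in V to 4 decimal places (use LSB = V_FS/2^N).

2.5533 V

LSB = 2.56 V / 2^14 = 156.25 µV.
Code 0b11111111010101 = 16341 decimal.
V_out = 0 + 16341 × 0.00015625 V = 2.55328 V.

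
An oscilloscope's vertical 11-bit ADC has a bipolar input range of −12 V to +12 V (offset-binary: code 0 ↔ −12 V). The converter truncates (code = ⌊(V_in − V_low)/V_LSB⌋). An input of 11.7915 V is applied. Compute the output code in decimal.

Full-scale span = 24 V; LSB = 24/2^11 = 11.719 mV.
(11.7915 − (−12)) / 0.0117188 = 2030.208 LSBs.
⌊·⌋(2030.208) = 2030.

code 2030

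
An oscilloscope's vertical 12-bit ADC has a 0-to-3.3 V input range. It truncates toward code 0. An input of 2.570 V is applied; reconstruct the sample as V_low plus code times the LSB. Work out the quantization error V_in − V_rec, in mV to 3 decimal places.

0.737 mV

One LSB is 3.3 V / 4096 = 0.806 mV.
Scaled input = 3189.9152 LSBs, so code = 3189.
Reconstructed: 2.5692627 V.
Difference: 0.000737305 V → 0.737 mV.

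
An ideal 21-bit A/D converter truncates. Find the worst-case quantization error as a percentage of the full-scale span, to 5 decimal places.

Truncating → worst-case error = 1 LSB = V_FS/2^21, so 100/2097152 = 4.76837e-05 % of full scale.

0.00005 %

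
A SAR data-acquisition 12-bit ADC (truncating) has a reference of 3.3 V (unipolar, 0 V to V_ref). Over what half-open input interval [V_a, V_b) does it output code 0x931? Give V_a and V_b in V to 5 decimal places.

LSB = 3.3/2^12 = 0.806 mV.
Code 0x931 = 2353 decimal.
V_a = V_low + 2353·LSB = 1.89573 V; V_b = V_low + 2354·LSB = 1.89653 V.

[1.89573 V, 1.89653 V)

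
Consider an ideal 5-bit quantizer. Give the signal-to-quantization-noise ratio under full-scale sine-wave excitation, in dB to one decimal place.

31.9 dB

SNR ≈ 6.02·N + 1.76 dB = 6.02·5 + 1.76 = 31.86 dB.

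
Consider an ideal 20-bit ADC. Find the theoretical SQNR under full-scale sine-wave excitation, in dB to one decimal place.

SNR ≈ 6.02·N + 1.76 dB = 6.02·20 + 1.76 = 122.16 dB.

122.2 dB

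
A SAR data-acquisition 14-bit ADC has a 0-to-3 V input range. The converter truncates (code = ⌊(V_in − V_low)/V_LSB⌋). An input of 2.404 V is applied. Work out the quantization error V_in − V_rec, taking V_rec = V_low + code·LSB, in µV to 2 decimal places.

8.30 µV

LSB = 3/2^14 = 183.11 µV.
(V_in − V_low)/LSB = (2.404 − 0)/0.000183105 = 13129.0453 → code 13129 (floor).
V_rec = 0 + 13129·0.000183105 = 2.4039917 V.
Difference: 8.30078e-06 V → 8.30 µV.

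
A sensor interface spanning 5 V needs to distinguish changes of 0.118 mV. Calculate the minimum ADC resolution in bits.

16 bits

Number of steps required ≥ 5 V / 0.118 mV = 42372.88.
Need 2^N ≥ 42372.88; 2^15 = 32768, 2^16 = 65536.
Minimum N = 16.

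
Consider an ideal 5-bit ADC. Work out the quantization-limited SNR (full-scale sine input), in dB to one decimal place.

31.9 dB

SNR ≈ 6.02·N + 1.76 dB = 6.02·5 + 1.76 = 31.86 dB.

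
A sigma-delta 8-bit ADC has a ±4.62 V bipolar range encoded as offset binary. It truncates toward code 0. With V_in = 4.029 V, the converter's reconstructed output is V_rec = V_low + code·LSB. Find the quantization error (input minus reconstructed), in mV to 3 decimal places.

22.594 mV

LSB = 9.24/2^8 = 36.094 mV.
(4.029 − (−4.62))/0.0360938 = 239.6260; ⌊·⌋ gives code 239.
Reconstructed: 4.0064063 V.
Error = 4.029 − 4.0064063 = 0.0225937 V = 22.594 mV.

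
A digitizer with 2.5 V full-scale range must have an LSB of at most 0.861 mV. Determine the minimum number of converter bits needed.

12 bits

Number of steps required ≥ 2.5 V / 0.861 mV = 2903.60.
Need 2^N ≥ 2903.60; 2^11 = 2048, 2^12 = 4096.
Minimum N = 12.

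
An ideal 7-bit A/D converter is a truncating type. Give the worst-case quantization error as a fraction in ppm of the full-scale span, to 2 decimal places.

Truncating → worst-case error = 1 LSB = V_FS/2^7, so 1e+06/128 = 7812.5 ppm of full scale.

7812.50 ppm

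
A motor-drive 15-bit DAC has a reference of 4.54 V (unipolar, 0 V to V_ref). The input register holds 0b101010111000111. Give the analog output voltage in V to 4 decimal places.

LSB = 4.54 V / 2^15 = 138.55 µV.
Code 0b101010111000111 = 21959 decimal.
V_out = 0 + 21959 × 0.00013855 V = 3.04242 V.

3.0424 V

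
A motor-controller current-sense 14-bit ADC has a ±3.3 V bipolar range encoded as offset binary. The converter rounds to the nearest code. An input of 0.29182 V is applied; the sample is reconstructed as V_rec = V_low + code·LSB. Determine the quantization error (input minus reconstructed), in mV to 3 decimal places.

Step size: 6.6 V ÷ 2^14 = 402.83 µV.
(V_in − V_low)/LSB = (0.29182 − (−3.3))/0.000402832 = 8916.4210 → code 8916 (round).
Reconstructed: 0.29165039 V.
V_in − V_rec = 0.000169609 V = 0.170 mV.

0.170 mV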